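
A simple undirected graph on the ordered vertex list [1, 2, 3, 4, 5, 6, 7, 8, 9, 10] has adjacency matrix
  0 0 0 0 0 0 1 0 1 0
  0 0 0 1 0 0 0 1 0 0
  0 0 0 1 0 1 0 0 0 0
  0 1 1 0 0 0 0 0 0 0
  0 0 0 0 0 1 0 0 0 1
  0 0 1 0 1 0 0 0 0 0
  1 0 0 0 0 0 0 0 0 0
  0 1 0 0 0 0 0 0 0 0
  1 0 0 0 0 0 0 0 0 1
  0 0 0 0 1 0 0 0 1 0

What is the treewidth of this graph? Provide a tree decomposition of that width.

The largest bag has 2 vertices, giving width 1; this decomposition certifies tw(G) ≤ 1. G has an edge, so its treewidth is at least 1. Hence tw(G) = 1 exactly.

Treewidth 1.
One such decomposition:
Bags: B1 = {1, 7}  B2 = {1, 9}  B3 = {9, 10}  B4 = {5, 10}  B5 = {5, 6}  B6 = {3, 6}  B7 = {3, 4}  B8 = {2, 4}  B9 = {2, 8}
Tree: B1–B2, B2–B3, B3–B4, B4–B5, B5–B6, B6–B7, B7–B8, B8–B9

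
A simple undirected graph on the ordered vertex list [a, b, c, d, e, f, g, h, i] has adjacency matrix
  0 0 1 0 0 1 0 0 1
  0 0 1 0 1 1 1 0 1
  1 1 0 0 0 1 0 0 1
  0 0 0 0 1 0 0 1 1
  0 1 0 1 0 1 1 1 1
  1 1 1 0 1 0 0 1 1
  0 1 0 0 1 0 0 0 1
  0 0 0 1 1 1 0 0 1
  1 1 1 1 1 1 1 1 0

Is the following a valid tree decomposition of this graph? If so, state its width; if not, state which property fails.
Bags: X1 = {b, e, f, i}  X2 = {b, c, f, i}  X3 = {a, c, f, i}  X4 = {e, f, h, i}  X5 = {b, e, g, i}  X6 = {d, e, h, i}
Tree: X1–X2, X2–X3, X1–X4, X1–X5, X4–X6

Every vertex of G appears in some bag (union = {a, b, c, d, e, f, g, h, i}); every edge is covered by a bag; and for each vertex v the set of bags containing v is connected in the bag tree. The decomposition is therefore valid. The largest bag has 4 vertices, so the width is 3.

Yes; width 3.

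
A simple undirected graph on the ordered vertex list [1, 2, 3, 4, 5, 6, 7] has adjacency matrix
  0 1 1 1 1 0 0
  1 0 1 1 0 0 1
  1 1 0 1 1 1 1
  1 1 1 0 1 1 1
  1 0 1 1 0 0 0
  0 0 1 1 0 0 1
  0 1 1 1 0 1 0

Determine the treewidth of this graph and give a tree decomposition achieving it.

Each bag holds 4 vertices, so the decomposition has width 3, which upper-bounds the treewidth. Conversely, {1, 2, 3, 4} is a clique of size 4, and the vertices of any clique must share a bag in every tree decomposition; so some bag has ≥ 4 vertices and tw(G) ≥ 3. Therefore the treewidth is 3.

Treewidth 3.
Bags: B1 = {3, 4, 6, 7}  B2 = {2, 3, 4, 7}  B3 = {1, 2, 3, 4}  B4 = {1, 3, 4, 5}
Tree: B1–B2, B2–B3, B3–B4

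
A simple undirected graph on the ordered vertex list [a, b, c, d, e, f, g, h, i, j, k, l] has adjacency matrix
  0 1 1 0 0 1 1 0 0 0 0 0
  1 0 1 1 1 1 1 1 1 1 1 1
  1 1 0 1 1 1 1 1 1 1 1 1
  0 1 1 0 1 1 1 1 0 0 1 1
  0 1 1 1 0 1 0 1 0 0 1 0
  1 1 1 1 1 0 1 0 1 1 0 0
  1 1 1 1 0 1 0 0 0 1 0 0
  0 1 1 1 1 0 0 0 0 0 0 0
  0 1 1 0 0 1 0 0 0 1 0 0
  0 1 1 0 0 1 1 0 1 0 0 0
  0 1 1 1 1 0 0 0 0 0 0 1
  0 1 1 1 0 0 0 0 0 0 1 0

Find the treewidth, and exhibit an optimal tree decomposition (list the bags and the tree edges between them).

Treewidth 4.
Bags: B1 = {b, c, d, e, f}  B2 = {b, c, d, e, k}  B3 = {b, c, d, f, g}  B4 = {a, b, c, f, g}  B5 = {b, c, d, k, l}  B6 = {b, c, f, g, j}  B7 = {b, c, d, e, h}  B8 = {b, c, f, i, j}
Tree: B1–B2, B1–B3, B3–B4, B2–B5, B4–B6, B1–B7, B6–B8

Each bag holds 5 vertices, so the decomposition has width 4, which upper-bounds the treewidth. Conversely, {b, c, d, f, g} is a clique of size 5, and the vertices of any clique must share a bag in every tree decomposition; so some bag has ≥ 5 vertices and tw(G) ≥ 4. Combining the bounds, tw(G) = 4.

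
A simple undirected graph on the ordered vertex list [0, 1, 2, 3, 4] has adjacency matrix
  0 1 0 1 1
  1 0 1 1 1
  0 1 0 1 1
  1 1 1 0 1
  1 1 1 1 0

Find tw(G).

A width-3 tree decomposition is:
Bags: B1 = {1, 2, 3, 4}  B2 = {0, 1, 3, 4}
Tree: B1–B2
The largest bag has 4 vertices, giving width 3; this decomposition certifies tw(G) ≤ 3. Conversely, {0, 1, 3, 4} is a clique of size 4, and the vertices of any clique must share a bag in every tree decomposition; so some bag has ≥ 4 vertices and tw(G) ≥ 3. The upper and lower bounds meet at 3, so that is the treewidth.

3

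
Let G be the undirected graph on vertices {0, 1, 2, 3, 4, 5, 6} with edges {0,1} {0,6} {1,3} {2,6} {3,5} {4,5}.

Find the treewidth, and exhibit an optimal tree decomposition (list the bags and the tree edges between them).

Each bag holds 2 vertices, so the decomposition has width 1, which upper-bounds the treewidth. Since G has at least one edge (e.g. 4–5), it is not an edgeless graph, so tw(G) ≥ 1. Therefore the treewidth is 1.

Treewidth 1.
Bags: B1 = {4, 5}  B2 = {3, 5}  B3 = {1, 3}  B4 = {0, 1}  B5 = {0, 6}  B6 = {2, 6}
Tree: B1–B2, B2–B3, B3–B4, B4–B5, B5–B6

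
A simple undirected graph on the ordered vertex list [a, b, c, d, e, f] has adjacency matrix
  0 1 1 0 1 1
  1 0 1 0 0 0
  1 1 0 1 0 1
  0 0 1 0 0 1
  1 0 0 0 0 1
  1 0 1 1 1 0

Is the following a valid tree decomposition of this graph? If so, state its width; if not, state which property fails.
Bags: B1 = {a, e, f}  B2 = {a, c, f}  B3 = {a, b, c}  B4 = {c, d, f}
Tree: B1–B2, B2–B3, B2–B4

Yes; width 2.

Checking the three conditions: (i) the bags cover all of {a, b, c, d, e, f}; (ii) for each edge, some bag contains both endpoints; (iii) the bags containing any fixed vertex form a subtree. All hold, so the decomposition is valid with width 3 − 1 = 2.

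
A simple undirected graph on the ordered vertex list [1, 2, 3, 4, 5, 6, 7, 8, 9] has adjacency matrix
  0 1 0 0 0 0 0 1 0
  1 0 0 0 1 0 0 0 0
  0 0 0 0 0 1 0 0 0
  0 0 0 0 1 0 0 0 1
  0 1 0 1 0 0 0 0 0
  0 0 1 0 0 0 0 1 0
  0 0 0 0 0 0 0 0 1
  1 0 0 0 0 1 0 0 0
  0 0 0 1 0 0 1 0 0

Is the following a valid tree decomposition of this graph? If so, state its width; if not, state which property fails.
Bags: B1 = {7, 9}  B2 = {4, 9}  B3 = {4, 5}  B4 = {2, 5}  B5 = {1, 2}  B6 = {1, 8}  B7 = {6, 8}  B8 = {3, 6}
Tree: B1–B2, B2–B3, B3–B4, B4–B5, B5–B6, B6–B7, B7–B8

Checking the three conditions: (i) the bags cover all of {1, 2, 3, 4, 5, 6, 7, 8, 9}; (ii) for each edge, some bag contains both endpoints; (iii) the bags containing any fixed vertex form a subtree. All hold, so the decomposition is valid with width 2 − 1 = 1.

Yes; width 1.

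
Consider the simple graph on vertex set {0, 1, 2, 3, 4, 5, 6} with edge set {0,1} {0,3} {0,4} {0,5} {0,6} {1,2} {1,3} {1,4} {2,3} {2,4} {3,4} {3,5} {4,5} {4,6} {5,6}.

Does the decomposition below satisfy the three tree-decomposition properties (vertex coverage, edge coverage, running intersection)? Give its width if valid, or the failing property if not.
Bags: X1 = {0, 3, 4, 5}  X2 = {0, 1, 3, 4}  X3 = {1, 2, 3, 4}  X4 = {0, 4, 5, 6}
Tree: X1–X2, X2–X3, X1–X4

Yes; width 3.

Checking the three conditions: (i) the bags cover all of {0, 1, 2, 3, 4, 5, 6}; (ii) for each edge, some bag contains both endpoints; (iii) the bags containing any fixed vertex form a subtree. All hold, so the decomposition is valid with width 4 − 1 = 3.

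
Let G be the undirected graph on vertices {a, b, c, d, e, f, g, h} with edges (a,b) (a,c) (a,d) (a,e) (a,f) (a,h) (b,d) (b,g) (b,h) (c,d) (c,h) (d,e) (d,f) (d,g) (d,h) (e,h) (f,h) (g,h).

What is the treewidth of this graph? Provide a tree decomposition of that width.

Every bag has size at most 4, so the width is 4 − 1 = 3 and tw(G) ≤ 3. On the other hand G contains the 4-clique {b, d, g, h}. A clique must lie in a single bag of any decomposition, so no decomposition can have width below 3. Combining the bounds, tw(G) = 3.

Treewidth 3.
Bags: B1 = {a, b, d, h}  B2 = {a, c, d, h}  B3 = {a, d, f, h}  B4 = {a, d, e, h}  B5 = {b, d, g, h}
Tree: B1–B2, B1–B3, B3–B4, B1–B5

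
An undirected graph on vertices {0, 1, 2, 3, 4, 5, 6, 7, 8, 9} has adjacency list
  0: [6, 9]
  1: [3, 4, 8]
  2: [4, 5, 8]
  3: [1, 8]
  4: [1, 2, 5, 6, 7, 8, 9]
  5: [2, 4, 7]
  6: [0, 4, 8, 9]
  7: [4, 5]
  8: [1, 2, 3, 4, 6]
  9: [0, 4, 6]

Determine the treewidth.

2

A width-2 tree decomposition is:
Bags: B1 = {4, 6, 8}  B2 = {4, 6, 9}  B3 = {2, 4, 8}  B4 = {1, 4, 8}  B5 = {2, 4, 5}  B6 = {4, 5, 7}  B7 = {0, 6, 9}  B8 = {1, 3, 8}
Tree: B1–B2, B1–B3, B3–B4, B3–B5, B5–B6, B2–B7, B4–B8
The largest bag has 3 vertices, giving width 2; this decomposition certifies tw(G) ≤ 2. On the other hand G contains the 3-clique {0, 6, 9}. A clique must lie in a single bag of any decomposition, so no decomposition can have width below 2. Combining the bounds, tw(G) = 2.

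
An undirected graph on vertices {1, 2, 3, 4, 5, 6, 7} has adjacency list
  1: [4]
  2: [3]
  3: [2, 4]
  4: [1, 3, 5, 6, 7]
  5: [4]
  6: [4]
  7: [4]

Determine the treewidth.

A width-1 tree decomposition is:
Bags: B1 = {3, 4}  B2 = {4, 5}  B3 = {4, 6}  B4 = {4, 7}  B5 = {2, 3}  B6 = {1, 4}
Tree: B1–B2, B2–B3, B2–B4, B1–B5, B3–B6
Every bag has size at most 2, so the width is 2 − 1 = 1 and tw(G) ≤ 1. Since G has at least one edge (e.g. 4–3), it is not an edgeless graph, so tw(G) ≥ 1. Therefore the treewidth is 1.

1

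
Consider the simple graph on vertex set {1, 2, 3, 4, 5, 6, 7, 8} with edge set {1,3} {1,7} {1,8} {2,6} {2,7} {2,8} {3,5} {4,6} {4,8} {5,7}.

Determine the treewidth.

2

A width-2 tree decomposition is:
Bags: B1 = {1, 3, 5}  B2 = {1, 5, 7}  B3 = {1, 7, 8}  B4 = {2, 7, 8}  B5 = {2, 4, 8}  B6 = {2, 4, 6}
Tree: B1–B2, B2–B3, B3–B4, B4–B5, B5–B6
Each bag holds 3 vertices, so the decomposition has width 2, which upper-bounds the treewidth. For the lower bound, G contains the cycle 3–5–7–1–3, so G is not a forest; only forests have treewidth ≤ 1, hence tw(G) ≥ 2. Therefore the treewidth is 2.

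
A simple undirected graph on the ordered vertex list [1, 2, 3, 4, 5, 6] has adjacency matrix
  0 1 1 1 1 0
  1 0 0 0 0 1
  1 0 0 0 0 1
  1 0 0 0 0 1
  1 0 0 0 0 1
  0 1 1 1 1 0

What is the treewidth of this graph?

A width-2 tree decomposition is:
Bags: B1 = {1, 2, 6}  B2 = {1, 5, 6}  B3 = {1, 4, 6}  B4 = {1, 3, 6}
Tree: B1–B2, B2–B3, B3–B4
Each bag holds 3 vertices, so the decomposition has width 2, which upper-bounds the treewidth. Since 1–2–6–5–1 is a cycle in G, G is not acyclic. Forests are exactly the graphs of treewidth ≤ 1, so tw(G) ≥ 2. Therefore the treewidth is 2.

2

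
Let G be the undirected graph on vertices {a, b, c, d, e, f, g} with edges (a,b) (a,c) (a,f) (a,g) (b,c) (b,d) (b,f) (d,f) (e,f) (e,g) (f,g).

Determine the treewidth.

A width-2 tree decomposition is:
Bags: B1 = {a, b, c}  B2 = {a, b, f}  B3 = {a, f, g}  B4 = {e, f, g}  B5 = {b, d, f}
Tree: B1–B2, B2–B3, B3–B4, B2–B5
Each bag holds 3 vertices, so the decomposition has width 2, which upper-bounds the treewidth. On the other hand G contains the 3-clique {a, b, c}. A clique must lie in a single bag of any decomposition, so no decomposition can have width below 2. The upper and lower bounds meet at 2, so that is the treewidth.

2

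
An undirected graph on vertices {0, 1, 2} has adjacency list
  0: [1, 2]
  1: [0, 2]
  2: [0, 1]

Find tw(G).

A width-2 tree decomposition is:
Bags: B1 = {0, 1, 2}
Tree: (single bag)
A single bag containing all 3 vertices is trivially a valid decomposition of width 2. On the other hand G contains the 3-clique {0, 1, 2}. A clique must lie in a single bag of any decomposition, so no decomposition can have width below 2. Combining the bounds, tw(G) = 2.

2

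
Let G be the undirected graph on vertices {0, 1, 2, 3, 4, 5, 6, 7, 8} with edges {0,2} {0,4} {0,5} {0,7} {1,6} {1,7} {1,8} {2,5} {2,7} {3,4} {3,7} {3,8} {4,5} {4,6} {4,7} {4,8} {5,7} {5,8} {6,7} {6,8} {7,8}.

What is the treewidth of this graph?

A width-3 tree decomposition is:
Bags: B1 = {4, 5, 7, 8}  B2 = {0, 4, 5, 7}  B3 = {4, 6, 7, 8}  B4 = {1, 6, 7, 8}  B5 = {3, 4, 7, 8}  B6 = {0, 2, 5, 7}
Tree: B1–B2, B1–B3, B3–B4, B3–B5, B2–B6
The largest bag has 4 vertices, giving width 3; this decomposition certifies tw(G) ≤ 3. On the other hand G contains the 4-clique {1, 6, 7, 8}. A clique must lie in a single bag of any decomposition, so no decomposition can have width below 3. Hence tw(G) = 3 exactly.

3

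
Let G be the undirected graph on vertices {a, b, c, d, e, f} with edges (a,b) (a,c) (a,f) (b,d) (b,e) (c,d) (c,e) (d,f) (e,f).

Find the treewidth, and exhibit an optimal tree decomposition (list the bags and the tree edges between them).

Treewidth 3.
One optimal decomposition is:
Bags: B1 = {b, c, d, f}  B2 = {a, b, c, f}  B3 = {b, c, e, f}
Tree: B1–B2, B2–B3

Every bag has size at most 4, so the width is 4 − 1 = 3 and tw(G) ≤ 3. For the lower bound: the 4 vertex sets {c,d}, {a,f}, {b}, {e} are disjoint, each induces a connected subgraph, and every pair is joined by at least one edge of G. Contracting each set to a single vertex therefore yields K_{4} as a minor, and since treewidth is minor-monotone, tw(G) ≥ tw(K_{4}) = 3. Hence tw(G) = 3 exactly.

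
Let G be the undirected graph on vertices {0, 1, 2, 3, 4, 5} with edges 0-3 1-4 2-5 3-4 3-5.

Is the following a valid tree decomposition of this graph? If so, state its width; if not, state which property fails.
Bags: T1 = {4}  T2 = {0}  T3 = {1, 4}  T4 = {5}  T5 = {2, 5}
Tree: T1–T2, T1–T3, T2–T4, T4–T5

A tree decomposition must satisfy three properties: every vertex lies in some bag; for every edge, both endpoints lie together in some bag; and for every vertex, the bags containing it form a connected subtree. Here vertex 3 appears in no bag, so the decomposition is invalid.

No — vertex 3 appears in no bag.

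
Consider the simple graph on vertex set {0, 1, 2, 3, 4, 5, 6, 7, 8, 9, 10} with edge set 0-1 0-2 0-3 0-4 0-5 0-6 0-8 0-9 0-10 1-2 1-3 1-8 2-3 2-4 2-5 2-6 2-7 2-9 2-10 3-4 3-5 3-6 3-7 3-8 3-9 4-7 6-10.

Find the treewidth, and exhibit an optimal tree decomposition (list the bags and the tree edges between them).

Treewidth 3.
One optimal decomposition is:
Bags: B1 = {0, 1, 2, 3}  B2 = {0, 1, 3, 8}  B3 = {0, 2, 3, 6}  B4 = {0, 2, 3, 5}  B5 = {0, 2, 6, 10}  B6 = {0, 2, 3, 4}  B7 = {0, 2, 3, 9}  B8 = {2, 3, 4, 7}
Tree: B1–B2, B1–B3, B1–B4, B3–B5, B4–B6, B3–B7, B6–B8

Every bag has size at most 4, so the width is 4 − 1 = 3 and tw(G) ≤ 3. For the lower bound, the 4 vertices {0, 1, 3, 8} are pairwise adjacent, and any tree decomposition puts a clique entirely inside one bag — forcing width ≥ 3. Therefore the treewidth is 3.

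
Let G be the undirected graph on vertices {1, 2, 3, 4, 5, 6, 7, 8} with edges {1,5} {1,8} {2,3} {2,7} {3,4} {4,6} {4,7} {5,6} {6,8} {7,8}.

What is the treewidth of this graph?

2

A width-2 tree decomposition is:
Bags: B1 = {2, 3, 4}  B2 = {2, 4, 7}  B3 = {4, 6, 7}  B4 = {6, 7, 8}  B5 = {5, 6, 8}  B6 = {1, 5, 8}
Tree: B1–B2, B2–B3, B3–B4, B4–B5, B5–B6
Every bag has size at most 3, so the width is 3 − 1 = 2 and tw(G) ≤ 2. For the lower bound, G contains the cycle 3–2–7–4–3, so G is not a forest; only forests have treewidth ≤ 1, hence tw(G) ≥ 2. Therefore the treewidth is 2.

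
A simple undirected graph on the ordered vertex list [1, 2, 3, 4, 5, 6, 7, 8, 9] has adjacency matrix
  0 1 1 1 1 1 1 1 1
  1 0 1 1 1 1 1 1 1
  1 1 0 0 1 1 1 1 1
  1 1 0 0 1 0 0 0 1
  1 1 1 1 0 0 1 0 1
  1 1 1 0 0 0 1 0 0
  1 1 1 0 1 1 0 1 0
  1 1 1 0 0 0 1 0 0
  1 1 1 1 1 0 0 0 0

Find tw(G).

A width-4 tree decomposition is:
Bags: B1 = {1, 2, 3, 6, 7}  B2 = {1, 2, 3, 5, 7}  B3 = {1, 2, 3, 5, 9}  B4 = {1, 2, 4, 5, 9}  B5 = {1, 2, 3, 7, 8}
Tree: B1–B2, B2–B3, B3–B4, B1–B5
Every bag has size at most 5, so the width is 5 − 1 = 4 and tw(G) ≤ 4. For the lower bound, the 5 vertices {1, 2, 3, 5, 9} are pairwise adjacent, and any tree decomposition puts a clique entirely inside one bag — forcing width ≥ 4. The upper and lower bounds meet at 4, so that is the treewidth.

4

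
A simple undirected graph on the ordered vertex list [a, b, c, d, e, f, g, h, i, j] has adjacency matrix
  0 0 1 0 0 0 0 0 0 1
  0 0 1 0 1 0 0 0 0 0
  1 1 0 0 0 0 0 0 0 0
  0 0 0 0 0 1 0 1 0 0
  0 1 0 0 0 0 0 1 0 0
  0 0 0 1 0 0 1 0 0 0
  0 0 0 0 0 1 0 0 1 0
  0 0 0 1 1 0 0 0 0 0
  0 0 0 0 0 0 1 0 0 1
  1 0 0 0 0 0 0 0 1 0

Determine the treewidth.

A width-2 tree decomposition is:
Bags: B1 = {g, i, j}  B2 = {f, g, j}  B3 = {d, f, j}  B4 = {d, h, j}  B5 = {e, h, j}  B6 = {b, e, j}  B7 = {b, c, j}  B8 = {a, c, j}
Tree: B1–B2, B2–B3, B3–B4, B4–B5, B5–B6, B6–B7, B7–B8
Every bag has size at most 3, so the width is 3 − 1 = 2 and tw(G) ≤ 2. For the lower bound, G contains the cycle j–i–g–f–d–h–e–b–c–a–j, so G is not a forest; only forests have treewidth ≤ 1, hence tw(G) ≥ 2. Hence tw(G) = 2 exactly.

2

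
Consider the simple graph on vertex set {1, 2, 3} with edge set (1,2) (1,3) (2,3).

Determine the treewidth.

2

A width-2 tree decomposition is:
Bags: B1 = {1, 2, 3}
Tree: (single bag)
With just one bag of size 3, the width is 3 − 1 = 2, so tw(G) ≤ 2. For the lower bound, the 3 vertices {1, 2, 3} are pairwise adjacent, and any tree decomposition puts a clique entirely inside one bag — forcing width ≥ 2. Hence tw(G) = 2 exactly.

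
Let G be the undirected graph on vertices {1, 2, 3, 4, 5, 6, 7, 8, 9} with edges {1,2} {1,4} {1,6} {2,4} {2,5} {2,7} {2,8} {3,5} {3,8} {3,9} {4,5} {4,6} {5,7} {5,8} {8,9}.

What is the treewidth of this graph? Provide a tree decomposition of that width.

Treewidth 2.
One optimal decomposition is:
Bags: B1 = {3, 5, 8}  B2 = {2, 5, 8}  B3 = {2, 4, 5}  B4 = {3, 8, 9}  B5 = {2, 5, 7}  B6 = {1, 2, 4}  B7 = {1, 4, 6}
Tree: B1–B2, B2–B3, B1–B4, B2–B5, B3–B6, B6–B7

Each bag holds 3 vertices, so the decomposition has width 2, which upper-bounds the treewidth. For the lower bound, the 3 vertices {3, 8, 9} are pairwise adjacent, and any tree decomposition puts a clique entirely inside one bag — forcing width ≥ 2. The upper and lower bounds meet at 2, so that is the treewidth.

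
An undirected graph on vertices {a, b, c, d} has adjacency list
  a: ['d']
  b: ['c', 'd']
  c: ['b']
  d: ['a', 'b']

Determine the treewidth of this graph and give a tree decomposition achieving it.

The largest bag has 2 vertices, giving width 1; this decomposition certifies tw(G) ≤ 1. Since G has at least one edge (e.g. a–d), it is not an edgeless graph, so tw(G) ≥ 1. Combining the bounds, tw(G) = 1.

Treewidth 1.
One such decomposition:
Bags: B1 = {a, d}  B2 = {b, d}  B3 = {b, c}
Tree: B1–B2, B2–B3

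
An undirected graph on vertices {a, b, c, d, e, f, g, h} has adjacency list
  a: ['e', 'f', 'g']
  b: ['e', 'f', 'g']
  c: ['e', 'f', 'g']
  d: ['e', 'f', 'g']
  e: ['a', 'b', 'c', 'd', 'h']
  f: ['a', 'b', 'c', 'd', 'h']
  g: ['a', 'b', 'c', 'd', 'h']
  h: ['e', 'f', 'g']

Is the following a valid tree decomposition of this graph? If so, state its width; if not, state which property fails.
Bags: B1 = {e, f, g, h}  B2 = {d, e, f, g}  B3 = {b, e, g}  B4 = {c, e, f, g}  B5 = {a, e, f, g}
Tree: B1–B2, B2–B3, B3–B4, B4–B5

No — edge (f,b) lies in no bag.

A tree decomposition must satisfy three properties: every vertex lies in some bag; for every edge, both endpoints lie together in some bag; and for every vertex, the bags containing it form a connected subtree. Here edge (f,b) lies in no bag, so the decomposition is invalid.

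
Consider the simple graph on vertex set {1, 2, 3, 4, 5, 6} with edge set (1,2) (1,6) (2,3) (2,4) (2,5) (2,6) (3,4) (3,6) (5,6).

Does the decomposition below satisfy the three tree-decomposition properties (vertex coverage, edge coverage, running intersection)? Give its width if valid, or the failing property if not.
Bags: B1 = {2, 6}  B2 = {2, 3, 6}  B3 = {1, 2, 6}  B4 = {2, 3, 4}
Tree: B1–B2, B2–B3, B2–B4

A tree decomposition must satisfy three properties: every vertex lies in some bag; for every edge, both endpoints lie together in some bag; and for every vertex, the bags containing it form a connected subtree. Here vertex 5 appears in no bag, so the decomposition is invalid.

No — vertex 5 appears in no bag.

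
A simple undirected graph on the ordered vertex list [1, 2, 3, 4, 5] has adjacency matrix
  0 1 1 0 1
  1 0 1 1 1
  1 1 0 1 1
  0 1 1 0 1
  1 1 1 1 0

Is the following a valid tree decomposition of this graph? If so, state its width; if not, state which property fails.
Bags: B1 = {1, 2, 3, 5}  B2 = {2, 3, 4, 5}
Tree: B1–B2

Checking the three conditions: (i) the bags cover all of {1, 2, 3, 4, 5}; (ii) for each edge, some bag contains both endpoints; (iii) the bags containing any fixed vertex form a subtree. All hold, so the decomposition is valid with width 4 − 1 = 3.

Yes; width 3.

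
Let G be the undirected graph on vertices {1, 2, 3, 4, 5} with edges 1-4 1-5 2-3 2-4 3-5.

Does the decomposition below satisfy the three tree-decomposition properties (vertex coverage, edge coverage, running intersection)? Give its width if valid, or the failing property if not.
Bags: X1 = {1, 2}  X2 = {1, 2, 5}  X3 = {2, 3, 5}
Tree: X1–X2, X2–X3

A tree decomposition must satisfy three properties: every vertex lies in some bag; for every edge, both endpoints lie together in some bag; and for every vertex, the bags containing it form a connected subtree. Here vertex 4 appears in no bag, so the decomposition is invalid.

No — vertex 4 appears in no bag.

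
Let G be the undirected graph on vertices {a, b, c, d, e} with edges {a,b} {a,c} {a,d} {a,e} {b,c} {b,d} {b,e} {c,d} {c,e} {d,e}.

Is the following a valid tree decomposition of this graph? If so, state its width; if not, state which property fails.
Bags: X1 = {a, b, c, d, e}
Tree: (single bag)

Yes; width 4.

Checking the three conditions: (i) the bags cover all of {a, b, c, d, e}; (ii) for each edge, some bag contains both endpoints; (iii) the bags containing any fixed vertex form a subtree. All hold, so the decomposition is valid with width 5 − 1 = 4.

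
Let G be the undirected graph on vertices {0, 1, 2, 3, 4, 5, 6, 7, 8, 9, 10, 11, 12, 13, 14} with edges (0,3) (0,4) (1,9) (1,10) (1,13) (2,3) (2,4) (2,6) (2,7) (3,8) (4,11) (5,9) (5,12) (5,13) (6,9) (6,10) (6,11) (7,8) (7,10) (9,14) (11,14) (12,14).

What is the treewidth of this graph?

A width-3 tree decomposition is:
Bags: B1 = {0, 3, 4, 8}  B2 = {2, 3, 4, 8}  B3 = {2, 4, 7, 8}  B4 = {2, 4, 7, 11}  B5 = {2, 6, 7, 11}  B6 = {6, 7, 10, 11}  B7 = {6, 10, 11, 14}  B8 = {6, 9, 10, 14}  B9 = {1, 9, 10, 14}  B10 = {1, 9, 12, 14}  B11 = {1, 5, 9, 12}  B12 = {1, 5, 12, 13}
Tree: B1–B2, B2–B3, B3–B4, B4–B5, B5–B6, B6–B7, B7–B8, B8–B9, B9–B10, B10–B11, B11–B12
Every bag has size at most 4, so the width is 4 − 1 = 3 and tw(G) ≤ 3. For the lower bound: the 4 vertex sets {0,3,8}, {4}, {2}, {6,7,10,11} are disjoint, each induces a connected subgraph, and every pair is joined by at least one edge of G. Contracting each set to a single vertex therefore yields K_{4} as a minor, and since treewidth is minor-monotone, tw(G) ≥ tw(K_{4}) = 3. Hence tw(G) = 3 exactly.

3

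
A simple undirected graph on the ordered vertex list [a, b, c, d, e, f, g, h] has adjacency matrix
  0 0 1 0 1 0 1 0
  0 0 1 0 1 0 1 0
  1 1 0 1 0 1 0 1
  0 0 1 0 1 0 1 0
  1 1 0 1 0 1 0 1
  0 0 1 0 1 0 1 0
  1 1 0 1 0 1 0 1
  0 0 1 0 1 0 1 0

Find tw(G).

3

A width-3 tree decomposition is:
Bags: B1 = {c, d, e, g}  B2 = {a, c, e, g}  B3 = {c, e, f, g}  B4 = {c, e, g, h}  B5 = {b, c, e, g}
Tree: B1–B2, B2–B3, B3–B4, B4–B5
Every bag has size at most 4, so the width is 4 − 1 = 3 and tw(G) ≤ 3. For the lower bound: the 4 vertex sets {d,e}, {a,c}, {g}, {f} are disjoint, each induces a connected subgraph, and every pair is joined by at least one edge of G. Contracting each set to a single vertex therefore yields K_{4} as a minor, and since treewidth is minor-monotone, tw(G) ≥ tw(K_{4}) = 3. Combining the bounds, tw(G) = 3.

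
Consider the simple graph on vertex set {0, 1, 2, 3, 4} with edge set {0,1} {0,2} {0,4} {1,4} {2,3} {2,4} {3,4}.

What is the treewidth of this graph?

A width-2 tree decomposition is:
Bags: B1 = {0, 2, 4}  B2 = {0, 1, 4}  B3 = {2, 3, 4}
Tree: B1–B2, B1–B3
Each bag holds 3 vertices, so the decomposition has width 2, which upper-bounds the treewidth. Conversely, {0, 1, 4} is a clique of size 3, and the vertices of any clique must share a bag in every tree decomposition; so some bag has ≥ 3 vertices and tw(G) ≥ 2. Hence tw(G) = 2 exactly.

2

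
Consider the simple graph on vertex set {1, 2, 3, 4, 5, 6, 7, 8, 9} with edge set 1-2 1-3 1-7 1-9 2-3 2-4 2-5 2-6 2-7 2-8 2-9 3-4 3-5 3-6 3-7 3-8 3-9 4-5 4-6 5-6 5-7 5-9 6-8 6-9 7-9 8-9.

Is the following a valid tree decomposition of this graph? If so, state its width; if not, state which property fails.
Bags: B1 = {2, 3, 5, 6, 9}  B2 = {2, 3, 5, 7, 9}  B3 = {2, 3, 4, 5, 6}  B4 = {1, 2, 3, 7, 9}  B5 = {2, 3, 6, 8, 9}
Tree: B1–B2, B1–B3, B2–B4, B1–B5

Yes; width 4.

Checking the three conditions: (i) the bags cover all of {1, 2, 3, 4, 5, 6, 7, 8, 9}; (ii) for each edge, some bag contains both endpoints; (iii) the bags containing any fixed vertex form a subtree. All hold, so the decomposition is valid with width 5 − 1 = 4.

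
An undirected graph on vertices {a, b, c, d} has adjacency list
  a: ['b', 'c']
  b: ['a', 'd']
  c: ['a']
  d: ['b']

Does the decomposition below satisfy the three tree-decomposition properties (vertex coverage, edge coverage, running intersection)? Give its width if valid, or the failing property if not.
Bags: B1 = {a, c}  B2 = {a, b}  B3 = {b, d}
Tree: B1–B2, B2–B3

Checking the three conditions: (i) the bags cover all of {a, b, c, d}; (ii) for each edge, some bag contains both endpoints; (iii) the bags containing any fixed vertex form a subtree. All hold, so the decomposition is valid with width 2 − 1 = 1.

Yes; width 1.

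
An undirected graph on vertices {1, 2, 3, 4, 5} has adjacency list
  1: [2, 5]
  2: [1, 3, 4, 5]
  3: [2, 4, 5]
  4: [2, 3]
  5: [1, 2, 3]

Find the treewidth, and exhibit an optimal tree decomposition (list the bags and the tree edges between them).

Treewidth 2.
Bags: B1 = {2, 3, 5}  B2 = {2, 3, 4}  B3 = {1, 2, 5}
Tree: B1–B2, B1–B3

Every bag has size at most 3, so the width is 3 − 1 = 2 and tw(G) ≤ 2. Conversely, {1, 2, 5} is a clique of size 3, and the vertices of any clique must share a bag in every tree decomposition; so some bag has ≥ 3 vertices and tw(G) ≥ 2. Therefore the treewidth is 2.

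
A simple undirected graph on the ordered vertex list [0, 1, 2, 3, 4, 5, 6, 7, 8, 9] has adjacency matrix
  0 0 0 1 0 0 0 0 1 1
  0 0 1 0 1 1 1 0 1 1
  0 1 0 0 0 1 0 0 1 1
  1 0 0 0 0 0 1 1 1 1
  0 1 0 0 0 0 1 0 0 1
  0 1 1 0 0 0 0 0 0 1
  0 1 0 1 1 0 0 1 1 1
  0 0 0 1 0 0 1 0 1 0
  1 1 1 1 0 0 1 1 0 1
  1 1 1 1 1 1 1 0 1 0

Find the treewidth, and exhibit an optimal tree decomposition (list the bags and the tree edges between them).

Treewidth 3.
One such decomposition:
Bags: B1 = {3, 6, 8, 9}  B2 = {1, 6, 8, 9}  B3 = {3, 6, 7, 8}  B4 = {1, 2, 8, 9}  B5 = {0, 3, 8, 9}  B6 = {1, 2, 5, 9}  B7 = {1, 4, 6, 9}
Tree: B1–B2, B1–B3, B2–B4, B1–B5, B4–B6, B2–B7

Each bag holds 4 vertices, so the decomposition has width 3, which upper-bounds the treewidth. On the other hand G contains the 4-clique {0, 3, 8, 9}. A clique must lie in a single bag of any decomposition, so no decomposition can have width below 3. Therefore the treewidth is 3.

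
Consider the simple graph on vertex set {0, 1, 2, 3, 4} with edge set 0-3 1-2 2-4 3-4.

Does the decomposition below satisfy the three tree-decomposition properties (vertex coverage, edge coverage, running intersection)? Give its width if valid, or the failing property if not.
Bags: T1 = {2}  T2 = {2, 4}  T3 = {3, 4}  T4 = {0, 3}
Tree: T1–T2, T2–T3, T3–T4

A tree decomposition must satisfy three properties: every vertex lies in some bag; for every edge, both endpoints lie together in some bag; and for every vertex, the bags containing it form a connected subtree. Here vertex 1 appears in no bag, so the decomposition is invalid.

No — vertex 1 appears in no bag.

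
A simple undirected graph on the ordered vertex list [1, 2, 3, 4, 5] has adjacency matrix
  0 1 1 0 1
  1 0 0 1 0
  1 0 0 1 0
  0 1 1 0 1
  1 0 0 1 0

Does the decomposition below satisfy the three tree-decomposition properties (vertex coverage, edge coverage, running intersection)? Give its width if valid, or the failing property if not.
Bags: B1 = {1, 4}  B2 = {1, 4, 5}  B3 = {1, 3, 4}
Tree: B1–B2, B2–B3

No — vertex 2 appears in no bag.

A tree decomposition must satisfy three properties: every vertex lies in some bag; for every edge, both endpoints lie together in some bag; and for every vertex, the bags containing it form a connected subtree. Here vertex 2 appears in no bag, so the decomposition is invalid.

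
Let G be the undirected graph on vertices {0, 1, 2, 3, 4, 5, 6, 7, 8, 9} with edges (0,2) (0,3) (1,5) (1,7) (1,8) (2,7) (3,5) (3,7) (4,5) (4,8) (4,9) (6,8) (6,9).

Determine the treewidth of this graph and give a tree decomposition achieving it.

Treewidth 2.
One optimal decomposition is:
Bags: B1 = {4, 6, 9}  B2 = {4, 6, 8}  B3 = {4, 5, 8}  B4 = {1, 5, 8}  B5 = {1, 3, 5}  B6 = {1, 3, 7}  B7 = {0, 3, 7}  B8 = {0, 2, 7}
Tree: B1–B2, B2–B3, B3–B4, B4–B5, B5–B6, B6–B7, B7–B8

Every bag has size at most 3, so the width is 3 − 1 = 2 and tw(G) ≤ 2. The edges 9–6–8–4–9 form a cycle, so G is not a tree and its treewidth is at least 2. Combining the bounds, tw(G) = 2.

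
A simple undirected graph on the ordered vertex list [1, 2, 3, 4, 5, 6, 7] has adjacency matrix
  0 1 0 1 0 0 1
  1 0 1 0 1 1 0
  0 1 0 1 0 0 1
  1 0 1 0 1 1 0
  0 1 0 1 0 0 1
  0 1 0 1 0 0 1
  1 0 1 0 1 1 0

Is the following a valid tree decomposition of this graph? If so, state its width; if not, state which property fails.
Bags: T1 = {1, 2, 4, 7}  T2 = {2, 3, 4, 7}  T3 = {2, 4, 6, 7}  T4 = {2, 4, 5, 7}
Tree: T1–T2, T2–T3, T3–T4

Yes; width 3.

Every vertex of G appears in some bag (union = {1, 2, 3, 4, 5, 6, 7}); every edge is covered by a bag; and for each vertex v the set of bags containing v is connected in the bag tree. The decomposition is therefore valid. The largest bag has 4 vertices, so the width is 3.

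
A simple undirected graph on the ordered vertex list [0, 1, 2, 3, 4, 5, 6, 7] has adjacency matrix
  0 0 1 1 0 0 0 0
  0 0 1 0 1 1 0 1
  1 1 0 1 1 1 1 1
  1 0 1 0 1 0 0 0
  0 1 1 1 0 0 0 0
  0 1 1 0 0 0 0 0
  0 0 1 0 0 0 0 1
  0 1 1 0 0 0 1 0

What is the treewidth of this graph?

2

A width-2 tree decomposition is:
Bags: B1 = {1, 2, 7}  B2 = {1, 2, 4}  B3 = {1, 2, 5}  B4 = {2, 3, 4}  B5 = {0, 2, 3}  B6 = {2, 6, 7}
Tree: B1–B2, B1–B3, B2–B4, B4–B5, B1–B6
Every bag has size at most 3, so the width is 3 − 1 = 2 and tw(G) ≤ 2. On the other hand G contains the 3-clique {0, 2, 3}. A clique must lie in a single bag of any decomposition, so no decomposition can have width below 2. Therefore the treewidth is 2.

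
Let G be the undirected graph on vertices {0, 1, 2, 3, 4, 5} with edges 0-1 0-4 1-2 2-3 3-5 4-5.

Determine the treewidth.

2

A width-2 tree decomposition is:
Bags: B1 = {2, 3, 5}  B2 = {1, 2, 5}  B3 = {0, 1, 5}  B4 = {0, 4, 5}
Tree: B1–B2, B2–B3, B3–B4
Each bag holds 3 vertices, so the decomposition has width 2, which upper-bounds the treewidth. Since 5–3–2–1–0–4–5 is a cycle in G, G is not acyclic. Forests are exactly the graphs of treewidth ≤ 1, so tw(G) ≥ 2. Therefore the treewidth is 2.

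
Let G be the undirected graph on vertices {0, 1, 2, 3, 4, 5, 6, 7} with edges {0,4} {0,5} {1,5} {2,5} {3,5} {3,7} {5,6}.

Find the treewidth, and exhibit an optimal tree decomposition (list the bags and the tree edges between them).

Treewidth 1.
One optimal decomposition is:
Bags: B1 = {3, 5}  B2 = {1, 5}  B3 = {0, 5}  B4 = {0, 4}  B5 = {3, 7}  B6 = {2, 5}  B7 = {5, 6}
Tree: B1–B2, B2–B3, B3–B4, B1–B5, B3–B6, B1–B7

The largest bag has 2 vertices, giving width 1; this decomposition certifies tw(G) ≤ 1. G has an edge, so its treewidth is at least 1. Therefore the treewidth is 1.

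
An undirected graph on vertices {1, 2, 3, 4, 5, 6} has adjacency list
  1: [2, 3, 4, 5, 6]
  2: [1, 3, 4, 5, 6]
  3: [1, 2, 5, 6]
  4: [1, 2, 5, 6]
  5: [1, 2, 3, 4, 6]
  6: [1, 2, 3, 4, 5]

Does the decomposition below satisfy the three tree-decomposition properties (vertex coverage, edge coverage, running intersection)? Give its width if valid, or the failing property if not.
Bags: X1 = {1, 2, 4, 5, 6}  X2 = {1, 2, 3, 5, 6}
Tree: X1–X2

Yes; width 4.

Vertex coverage: the bags together contain {1, 2, 3, 4, 5, 6}, the full vertex set. Edge coverage: each edge of G has both endpoints in at least one bag. Running intersection: for every vertex, the bags containing it form a connected subtree. All three properties hold, so this is a valid tree decomposition of width max|bag| − 1 = 4, and hence tw(G) ≤ 4.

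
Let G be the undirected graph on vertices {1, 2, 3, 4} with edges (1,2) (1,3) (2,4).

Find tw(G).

1

A width-1 tree decomposition is:
Bags: B1 = {1, 3}  B2 = {1, 2}  B3 = {2, 4}
Tree: B1–B2, B2–B3
Every bag has size at most 2, so the width is 2 − 1 = 1 and tw(G) ≤ 1. Any graph with an edge has treewidth ≥ 1, and G has the edge 3–1. Therefore the treewidth is 1.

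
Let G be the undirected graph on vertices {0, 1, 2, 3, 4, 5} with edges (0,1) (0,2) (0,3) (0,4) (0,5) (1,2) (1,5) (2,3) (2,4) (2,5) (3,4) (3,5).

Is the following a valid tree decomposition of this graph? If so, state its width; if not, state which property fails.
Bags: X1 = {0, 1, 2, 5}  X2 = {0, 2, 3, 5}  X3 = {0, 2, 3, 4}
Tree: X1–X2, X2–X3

Every vertex of G appears in some bag (union = {0, 1, 2, 3, 4, 5}); every edge is covered by a bag; and for each vertex v the set of bags containing v is connected in the bag tree. The decomposition is therefore valid. The largest bag has 4 vertices, so the width is 3.

Yes; width 3.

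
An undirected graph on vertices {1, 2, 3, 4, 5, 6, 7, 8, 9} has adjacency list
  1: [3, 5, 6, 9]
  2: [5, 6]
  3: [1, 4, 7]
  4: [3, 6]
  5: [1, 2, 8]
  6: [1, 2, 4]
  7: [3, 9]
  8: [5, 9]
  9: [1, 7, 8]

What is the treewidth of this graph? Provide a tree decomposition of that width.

The largest bag has 4 vertices, giving width 3; this decomposition certifies tw(G) ≤ 3. For the lower bound: the 4 vertex sets {2,5,8}, {9}, {1}, {3,4,6,7} are disjoint, each induces a connected subgraph, and every pair is joined by at least one edge of G. Contracting each set to a single vertex therefore yields K_{4} as a minor, and since treewidth is minor-monotone, tw(G) ≥ tw(K_{4}) = 3. Combining the bounds, tw(G) = 3.

Treewidth 3.
One such decomposition:
Bags: B1 = {2, 5, 8, 9}  B2 = {1, 2, 5, 9}  B3 = {1, 2, 6, 9}  B4 = {1, 6, 7, 9}  B5 = {1, 3, 6, 7}  B6 = {3, 4, 6, 7}
Tree: B1–B2, B2–B3, B3–B4, B4–B5, B5–B6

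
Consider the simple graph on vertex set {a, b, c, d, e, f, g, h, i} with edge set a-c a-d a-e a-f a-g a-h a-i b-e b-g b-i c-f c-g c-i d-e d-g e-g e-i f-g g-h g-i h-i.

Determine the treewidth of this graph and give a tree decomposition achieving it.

Treewidth 3.
One optimal decomposition is:
Bags: B1 = {a, c, g, i}  B2 = {a, e, g, i}  B3 = {a, c, f, g}  B4 = {b, e, g, i}  B5 = {a, g, h, i}  B6 = {a, d, e, g}
Tree: B1–B2, B1–B3, B2–B4, B1–B5, B2–B6

Every bag has size at most 4, so the width is 4 − 1 = 3 and tw(G) ≤ 3. For the lower bound, the 4 vertices {a, d, e, g} are pairwise adjacent, and any tree decomposition puts a clique entirely inside one bag — forcing width ≥ 3. Therefore the treewidth is 3.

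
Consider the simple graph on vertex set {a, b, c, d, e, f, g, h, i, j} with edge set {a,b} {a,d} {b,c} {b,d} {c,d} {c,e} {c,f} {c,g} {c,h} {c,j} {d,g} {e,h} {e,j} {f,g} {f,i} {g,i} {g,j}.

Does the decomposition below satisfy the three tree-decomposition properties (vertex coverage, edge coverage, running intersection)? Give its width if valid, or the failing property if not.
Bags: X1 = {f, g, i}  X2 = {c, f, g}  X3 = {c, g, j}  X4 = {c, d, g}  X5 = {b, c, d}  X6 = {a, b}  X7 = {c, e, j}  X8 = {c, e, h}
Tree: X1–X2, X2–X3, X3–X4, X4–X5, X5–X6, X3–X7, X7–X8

No — edge (d,a) lies in no bag.

A tree decomposition must satisfy three properties: every vertex lies in some bag; for every edge, both endpoints lie together in some bag; and for every vertex, the bags containing it form a connected subtree. Here edge (d,a) lies in no bag, so the decomposition is invalid.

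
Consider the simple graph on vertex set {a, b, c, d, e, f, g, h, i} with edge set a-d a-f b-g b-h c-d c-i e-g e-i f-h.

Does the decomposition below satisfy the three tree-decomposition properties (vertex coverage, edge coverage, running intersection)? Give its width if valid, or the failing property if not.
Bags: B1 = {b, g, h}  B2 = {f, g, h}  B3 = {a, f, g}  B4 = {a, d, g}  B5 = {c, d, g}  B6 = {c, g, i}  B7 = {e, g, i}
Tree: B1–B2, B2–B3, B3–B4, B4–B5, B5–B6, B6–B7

Yes; width 2.

Every vertex of G appears in some bag (union = {a, b, c, d, e, f, g, h, i}); every edge is covered by a bag; and for each vertex v the set of bags containing v is connected in the bag tree. The decomposition is therefore valid. The largest bag has 3 vertices, so the width is 2.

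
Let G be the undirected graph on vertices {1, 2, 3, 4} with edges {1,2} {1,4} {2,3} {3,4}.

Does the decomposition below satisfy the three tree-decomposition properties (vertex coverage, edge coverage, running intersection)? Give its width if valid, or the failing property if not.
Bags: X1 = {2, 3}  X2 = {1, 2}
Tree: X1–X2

A tree decomposition must satisfy three properties: every vertex lies in some bag; for every edge, both endpoints lie together in some bag; and for every vertex, the bags containing it form a connected subtree. Here vertex 4 appears in no bag, so the decomposition is invalid.

No — vertex 4 appears in no bag.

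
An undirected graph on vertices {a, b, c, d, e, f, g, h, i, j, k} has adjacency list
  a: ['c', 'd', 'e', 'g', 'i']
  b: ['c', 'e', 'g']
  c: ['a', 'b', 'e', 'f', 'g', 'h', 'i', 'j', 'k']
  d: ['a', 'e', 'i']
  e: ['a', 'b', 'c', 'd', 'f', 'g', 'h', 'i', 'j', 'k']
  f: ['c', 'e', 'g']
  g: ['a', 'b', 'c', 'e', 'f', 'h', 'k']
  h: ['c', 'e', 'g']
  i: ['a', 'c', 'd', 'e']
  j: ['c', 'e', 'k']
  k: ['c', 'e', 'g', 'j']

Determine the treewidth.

3

A width-3 tree decomposition is:
Bags: B1 = {b, c, e, g}  B2 = {c, e, f, g}  B3 = {c, e, g, k}  B4 = {a, c, e, g}  B5 = {c, e, g, h}  B6 = {c, e, j, k}  B7 = {a, c, e, i}  B8 = {a, d, e, i}
Tree: B1–B2, B2–B3, B3–B4, B3–B5, B3–B6, B4–B7, B7–B8
The largest bag has 4 vertices, giving width 3; this decomposition certifies tw(G) ≤ 3. On the other hand G contains the 4-clique {a, d, e, i}. A clique must lie in a single bag of any decomposition, so no decomposition can have width below 3. Combining the bounds, tw(G) = 3.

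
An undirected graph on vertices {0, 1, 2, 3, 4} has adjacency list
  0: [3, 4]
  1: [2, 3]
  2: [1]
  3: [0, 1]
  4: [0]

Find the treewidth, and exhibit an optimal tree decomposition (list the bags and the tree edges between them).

Treewidth 1.
Bags: B1 = {0, 4}  B2 = {0, 3}  B3 = {1, 3}  B4 = {1, 2}
Tree: B1–B2, B2–B3, B3–B4

Every bag has size at most 2, so the width is 2 − 1 = 1 and tw(G) ≤ 1. Since G has at least one edge (e.g. 4–0), it is not an edgeless graph, so tw(G) ≥ 1. Combining the bounds, tw(G) = 1.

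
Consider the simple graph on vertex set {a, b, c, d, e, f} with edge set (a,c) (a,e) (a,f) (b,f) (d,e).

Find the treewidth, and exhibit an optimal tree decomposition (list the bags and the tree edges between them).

The largest bag has 2 vertices, giving width 1; this decomposition certifies tw(G) ≤ 1. G has an edge, so its treewidth is at least 1. The upper and lower bounds meet at 1, so that is the treewidth.

Treewidth 1.
One optimal decomposition is:
Bags: B1 = {a, e}  B2 = {a, c}  B3 = {a, f}  B4 = {d, e}  B5 = {b, f}
Tree: B1–B2, B1–B3, B1–B4, B3–B5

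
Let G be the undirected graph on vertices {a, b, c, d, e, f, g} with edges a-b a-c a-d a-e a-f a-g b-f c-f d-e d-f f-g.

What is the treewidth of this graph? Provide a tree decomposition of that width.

Treewidth 2.
One such decomposition:
Bags: B1 = {a, c, f}  B2 = {a, d, f}  B3 = {a, d, e}  B4 = {a, b, f}  B5 = {a, f, g}
Tree: B1–B2, B2–B3, B1–B4, B2–B5

The largest bag has 3 vertices, giving width 2; this decomposition certifies tw(G) ≤ 2. On the other hand G contains the 3-clique {a, d, e}. A clique must lie in a single bag of any decomposition, so no decomposition can have width below 2. Hence tw(G) = 2 exactly.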